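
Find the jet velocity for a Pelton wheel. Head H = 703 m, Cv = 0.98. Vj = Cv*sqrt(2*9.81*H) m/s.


Vj = 0.98 * sqrt(2*9.81*703) = 115.0941 m/s


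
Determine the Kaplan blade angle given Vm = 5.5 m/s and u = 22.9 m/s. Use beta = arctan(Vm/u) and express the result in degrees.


beta = arctan(5.5 / 22.9) = 13.5052 degrees


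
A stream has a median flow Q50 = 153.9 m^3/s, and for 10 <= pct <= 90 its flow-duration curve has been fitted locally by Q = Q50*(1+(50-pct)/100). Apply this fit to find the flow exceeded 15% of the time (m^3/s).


Q = 153.9 * (1 + (50 - 15)/100) = 207.7650 m^3/s


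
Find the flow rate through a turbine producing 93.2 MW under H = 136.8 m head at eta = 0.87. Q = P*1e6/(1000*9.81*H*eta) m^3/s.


Q = 93.2 * 1e6 / (1000 * 9.81 * 136.8 * 0.87) = 79.8255 m^3/s


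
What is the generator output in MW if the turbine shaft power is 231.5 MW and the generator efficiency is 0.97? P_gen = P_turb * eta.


P_gen = 231.5 * 0.97 = 224.5550 MW


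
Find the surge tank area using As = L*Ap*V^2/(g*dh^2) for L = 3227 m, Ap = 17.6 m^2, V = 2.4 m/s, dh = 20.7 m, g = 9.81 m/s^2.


As = 3227 * 17.6 * 2.4^2 / (9.81 * 20.7^2) = 77.8259 m^2


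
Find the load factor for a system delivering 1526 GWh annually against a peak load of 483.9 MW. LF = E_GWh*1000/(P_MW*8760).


LF = 1526 * 1000 / (483.9 * 8760) = 0.3600


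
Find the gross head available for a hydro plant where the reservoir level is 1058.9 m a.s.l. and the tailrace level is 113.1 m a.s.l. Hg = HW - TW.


Hg = 1058.9 - 113.1 = 945.8000 m


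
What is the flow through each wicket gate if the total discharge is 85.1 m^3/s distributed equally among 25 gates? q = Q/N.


q = 85.1 / 25 = 3.4040 m^3/s


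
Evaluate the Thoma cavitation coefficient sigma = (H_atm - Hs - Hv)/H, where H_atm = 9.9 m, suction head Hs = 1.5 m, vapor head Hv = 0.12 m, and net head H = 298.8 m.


sigma = (9.9 - 1.5 - 0.12) / 298.8 = 0.0277


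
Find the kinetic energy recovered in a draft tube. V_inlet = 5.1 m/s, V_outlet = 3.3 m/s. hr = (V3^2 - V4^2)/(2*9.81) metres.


hr = (5.1^2 - 3.3^2) / (2*9.81) = 0.7706 m


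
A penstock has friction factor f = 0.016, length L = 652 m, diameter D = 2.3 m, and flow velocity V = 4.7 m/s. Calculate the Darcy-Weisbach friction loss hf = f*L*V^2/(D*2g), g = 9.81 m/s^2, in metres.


hf = 0.016 * 652 * 4.7^2 / (2.3 * 2 * 9.81) = 5.1067 m


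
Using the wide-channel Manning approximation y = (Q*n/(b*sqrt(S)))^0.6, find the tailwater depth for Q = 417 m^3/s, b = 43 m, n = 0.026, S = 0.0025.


y = (417 * 0.026 / (43 * 0.0025^0.5))^0.6 = 2.6400 m


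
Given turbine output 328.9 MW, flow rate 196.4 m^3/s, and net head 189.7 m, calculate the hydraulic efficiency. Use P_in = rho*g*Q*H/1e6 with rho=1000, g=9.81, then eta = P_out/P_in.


P_in = 1000 * 9.81 * 196.4 * 189.7 / 1e6 = 365.4920 MW
eta = 328.9 / 365.4920 = 0.8999


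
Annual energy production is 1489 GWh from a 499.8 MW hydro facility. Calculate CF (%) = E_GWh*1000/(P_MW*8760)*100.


CF = 1489 * 1000 / (499.8 * 8760) * 100 = 34.0090 %


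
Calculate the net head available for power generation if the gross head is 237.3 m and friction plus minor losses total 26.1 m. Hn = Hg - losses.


Hn = 237.3 - 26.1 = 211.2000 m


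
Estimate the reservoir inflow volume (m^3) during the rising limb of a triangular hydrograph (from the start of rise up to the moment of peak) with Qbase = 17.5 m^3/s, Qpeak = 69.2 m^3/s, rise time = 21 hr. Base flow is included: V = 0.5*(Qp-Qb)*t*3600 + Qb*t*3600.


V = 0.5*(69.2 - 17.5)*21*3600 + 17.5*21*3600 = 3.2773e+06 m^3


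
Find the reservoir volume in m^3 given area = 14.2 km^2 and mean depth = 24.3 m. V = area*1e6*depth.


V = 14.2 * 1e6 * 24.3 = 3.4506e+08 m^3


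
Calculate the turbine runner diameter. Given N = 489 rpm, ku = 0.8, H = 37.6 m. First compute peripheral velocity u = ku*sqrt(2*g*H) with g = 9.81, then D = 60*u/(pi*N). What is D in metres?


u = 0.8 * sqrt(2*9.81*37.6) = 21.7287 m/s
D = 60 * 21.7287 / (pi * 489) = 0.8486 m


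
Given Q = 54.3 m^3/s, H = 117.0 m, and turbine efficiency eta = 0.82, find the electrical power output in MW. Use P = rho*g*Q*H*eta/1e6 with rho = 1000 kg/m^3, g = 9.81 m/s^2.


P = 1000 * 9.81 * 54.3 * 117.0 * 0.82 / 1e6 = 51.1056 MW


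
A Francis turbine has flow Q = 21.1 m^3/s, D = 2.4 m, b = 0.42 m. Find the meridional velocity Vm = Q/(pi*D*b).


Vm = 21.1 / (pi * 2.4 * 0.42) = 6.6630 m/s


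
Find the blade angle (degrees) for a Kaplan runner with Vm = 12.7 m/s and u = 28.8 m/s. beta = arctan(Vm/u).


beta = arctan(12.7 / 28.8) = 23.7961 degrees


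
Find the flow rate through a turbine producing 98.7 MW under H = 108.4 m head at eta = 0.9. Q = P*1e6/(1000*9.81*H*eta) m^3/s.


Q = 98.7 * 1e6 / (1000 * 9.81 * 108.4 * 0.9) = 103.1279 m^3/s


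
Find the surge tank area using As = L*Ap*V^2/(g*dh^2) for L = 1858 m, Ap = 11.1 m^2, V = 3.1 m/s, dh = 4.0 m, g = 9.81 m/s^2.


As = 1858 * 11.1 * 3.1^2 / (9.81 * 4.0^2) = 1262.7084 m^2


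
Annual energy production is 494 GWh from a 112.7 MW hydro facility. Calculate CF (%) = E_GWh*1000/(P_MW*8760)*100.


CF = 494 * 1000 / (112.7 * 8760) * 100 = 50.0379 %


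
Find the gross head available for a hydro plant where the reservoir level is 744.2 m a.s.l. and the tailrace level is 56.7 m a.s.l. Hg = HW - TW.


Hg = 744.2 - 56.7 = 687.5000 m


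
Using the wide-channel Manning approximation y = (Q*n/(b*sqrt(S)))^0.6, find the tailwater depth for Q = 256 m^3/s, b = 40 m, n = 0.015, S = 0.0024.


y = (256 * 0.015 / (40 * 0.0024^0.5))^0.6 = 1.4973 m


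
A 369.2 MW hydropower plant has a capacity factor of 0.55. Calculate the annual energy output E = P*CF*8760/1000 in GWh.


E = 369.2 * 0.55 * 8760 / 1000 = 1778.8056 GWh


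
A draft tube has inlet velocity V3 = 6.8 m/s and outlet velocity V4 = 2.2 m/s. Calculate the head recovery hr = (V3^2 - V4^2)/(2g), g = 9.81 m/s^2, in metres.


hr = (6.8^2 - 2.2^2) / (2*9.81) = 2.1101 m


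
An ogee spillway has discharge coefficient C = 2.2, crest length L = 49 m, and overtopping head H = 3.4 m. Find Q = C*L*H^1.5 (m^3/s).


Q = 2.2 * 49 * 3.4^1.5 = 675.8295 m^3/s


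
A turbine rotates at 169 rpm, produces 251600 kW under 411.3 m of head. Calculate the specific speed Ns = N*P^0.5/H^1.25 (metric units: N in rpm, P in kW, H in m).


Ns = 169 * 251600^0.5 / 411.3^1.25 = 45.7661


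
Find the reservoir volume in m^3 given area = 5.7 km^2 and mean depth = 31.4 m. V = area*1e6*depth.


V = 5.7 * 1e6 * 31.4 = 1.7898e+08 m^3


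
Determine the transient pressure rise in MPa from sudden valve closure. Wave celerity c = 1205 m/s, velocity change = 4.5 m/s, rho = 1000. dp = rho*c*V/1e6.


dp = 1000 * 1205 * 4.5 / 1e6 = 5.4225 MPa


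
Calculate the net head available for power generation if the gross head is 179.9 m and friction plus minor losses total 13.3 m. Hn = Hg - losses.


Hn = 179.9 - 13.3 = 166.6000 m


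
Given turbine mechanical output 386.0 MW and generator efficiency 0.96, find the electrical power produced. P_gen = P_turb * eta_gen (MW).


P_gen = 386.0 * 0.96 = 370.5600 MW


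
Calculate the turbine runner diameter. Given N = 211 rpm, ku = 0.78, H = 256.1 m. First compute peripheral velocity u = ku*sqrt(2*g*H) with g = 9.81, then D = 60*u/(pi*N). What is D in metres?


u = 0.78 * sqrt(2*9.81*256.1) = 55.2903 m/s
D = 60 * 55.2903 / (pi * 211) = 5.0046 m


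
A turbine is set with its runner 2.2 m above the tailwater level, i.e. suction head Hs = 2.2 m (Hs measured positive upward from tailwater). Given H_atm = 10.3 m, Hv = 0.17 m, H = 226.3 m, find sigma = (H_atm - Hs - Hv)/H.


sigma = (10.3 - 2.2 - 0.17) / 226.3 = 0.0350


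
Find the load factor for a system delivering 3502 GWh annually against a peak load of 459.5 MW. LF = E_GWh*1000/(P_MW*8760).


LF = 3502 * 1000 / (459.5 * 8760) = 0.8700


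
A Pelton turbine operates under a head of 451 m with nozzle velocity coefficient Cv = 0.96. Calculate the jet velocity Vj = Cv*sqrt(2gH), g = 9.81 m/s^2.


Vj = 0.96 * sqrt(2*9.81*451) = 90.3044 m/s


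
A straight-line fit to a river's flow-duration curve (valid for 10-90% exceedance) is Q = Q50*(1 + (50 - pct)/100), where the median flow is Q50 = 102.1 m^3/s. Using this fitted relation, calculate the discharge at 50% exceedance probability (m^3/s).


Q = 102.1 * (1 + (50 - 50)/100) = 102.1000 m^3/s


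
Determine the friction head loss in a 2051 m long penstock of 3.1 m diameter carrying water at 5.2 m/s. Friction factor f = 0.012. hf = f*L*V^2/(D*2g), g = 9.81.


hf = 0.012 * 2051 * 5.2^2 / (3.1 * 2 * 9.81) = 10.9419 m


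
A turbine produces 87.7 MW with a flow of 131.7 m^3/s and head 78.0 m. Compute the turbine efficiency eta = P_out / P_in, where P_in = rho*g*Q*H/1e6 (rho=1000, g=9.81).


P_in = 1000 * 9.81 * 131.7 * 78.0 / 1e6 = 100.7742 MW
eta = 87.7 / 100.7742 = 0.8703


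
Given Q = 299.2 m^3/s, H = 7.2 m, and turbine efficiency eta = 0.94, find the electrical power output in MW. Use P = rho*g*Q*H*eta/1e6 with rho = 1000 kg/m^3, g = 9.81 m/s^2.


P = 1000 * 9.81 * 299.2 * 7.2 * 0.94 / 1e6 = 19.8651 MW


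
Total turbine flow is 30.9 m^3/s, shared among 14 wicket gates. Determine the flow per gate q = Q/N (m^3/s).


q = 30.9 / 14 = 2.2071 m^3/s


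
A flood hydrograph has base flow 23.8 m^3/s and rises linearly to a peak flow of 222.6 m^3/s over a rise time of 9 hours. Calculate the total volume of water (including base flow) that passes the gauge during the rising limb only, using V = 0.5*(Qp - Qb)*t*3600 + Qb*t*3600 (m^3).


V = 0.5*(222.6 - 23.8)*9*3600 + 23.8*9*3600 = 3.9917e+06 m^3


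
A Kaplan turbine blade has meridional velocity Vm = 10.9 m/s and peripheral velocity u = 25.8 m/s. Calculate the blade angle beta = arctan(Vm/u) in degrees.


beta = arctan(10.9 / 25.8) = 22.9031 degrees


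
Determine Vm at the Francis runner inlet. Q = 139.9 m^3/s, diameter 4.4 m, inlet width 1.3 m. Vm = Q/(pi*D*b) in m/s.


Vm = 139.9 / (pi * 4.4 * 1.3) = 7.7852 m/s


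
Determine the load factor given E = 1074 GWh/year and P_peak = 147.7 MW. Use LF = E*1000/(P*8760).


LF = 1074 * 1000 / (147.7 * 8760) = 0.8301


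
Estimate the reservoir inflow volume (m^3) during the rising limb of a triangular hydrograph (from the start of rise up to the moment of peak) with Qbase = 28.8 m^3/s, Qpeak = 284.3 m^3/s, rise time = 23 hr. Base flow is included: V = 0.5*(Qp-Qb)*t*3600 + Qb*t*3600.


V = 0.5*(284.3 - 28.8)*23*3600 + 28.8*23*3600 = 1.2962e+07 m^3


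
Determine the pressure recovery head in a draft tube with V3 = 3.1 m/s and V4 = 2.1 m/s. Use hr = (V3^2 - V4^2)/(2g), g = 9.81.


hr = (3.1^2 - 2.1^2) / (2*9.81) = 0.2650 m


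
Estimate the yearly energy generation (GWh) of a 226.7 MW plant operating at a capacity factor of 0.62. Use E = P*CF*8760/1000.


E = 226.7 * 0.62 * 8760 / 1000 = 1231.2530 GWh


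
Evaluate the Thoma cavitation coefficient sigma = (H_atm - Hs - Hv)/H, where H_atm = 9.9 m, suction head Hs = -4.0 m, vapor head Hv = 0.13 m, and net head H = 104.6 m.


sigma = (9.9 - (-4.0) - 0.13) / 104.6 = 0.1316


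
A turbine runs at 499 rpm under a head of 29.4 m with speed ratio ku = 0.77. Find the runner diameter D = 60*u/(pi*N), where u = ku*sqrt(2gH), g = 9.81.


u = 0.77 * sqrt(2*9.81*29.4) = 18.4933 m/s
D = 60 * 18.4933 / (pi * 499) = 0.7078 m


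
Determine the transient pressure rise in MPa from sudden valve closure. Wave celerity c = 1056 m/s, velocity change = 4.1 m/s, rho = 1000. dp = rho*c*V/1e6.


dp = 1000 * 1056 * 4.1 / 1e6 = 4.3296 MPa


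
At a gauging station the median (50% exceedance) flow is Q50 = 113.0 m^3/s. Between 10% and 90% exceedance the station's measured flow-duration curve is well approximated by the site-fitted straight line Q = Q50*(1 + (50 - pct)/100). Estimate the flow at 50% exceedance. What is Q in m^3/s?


Q = 113.0 * (1 + (50 - 50)/100) = 113.0000 m^3/s


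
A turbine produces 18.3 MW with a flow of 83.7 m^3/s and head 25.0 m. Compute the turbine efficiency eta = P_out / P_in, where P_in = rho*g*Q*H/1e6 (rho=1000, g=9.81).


P_in = 1000 * 9.81 * 83.7 * 25.0 / 1e6 = 20.5274 MW
eta = 18.3 / 20.5274 = 0.8915


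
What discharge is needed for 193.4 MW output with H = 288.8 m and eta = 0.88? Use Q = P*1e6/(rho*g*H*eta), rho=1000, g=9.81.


Q = 193.4 * 1e6 / (1000 * 9.81 * 288.8 * 0.88) = 77.5725 m^3/s


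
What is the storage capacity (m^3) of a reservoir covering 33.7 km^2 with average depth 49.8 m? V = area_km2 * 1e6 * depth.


V = 33.7 * 1e6 * 49.8 = 1.6783e+09 m^3


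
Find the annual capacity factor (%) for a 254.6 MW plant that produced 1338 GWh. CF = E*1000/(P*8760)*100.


CF = 1338 * 1000 / (254.6 * 8760) * 100 = 59.9920 %


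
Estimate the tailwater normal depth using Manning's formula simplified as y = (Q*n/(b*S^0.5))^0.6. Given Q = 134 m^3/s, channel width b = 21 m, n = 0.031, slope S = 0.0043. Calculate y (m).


y = (134 * 0.031 / (21 * 0.0043^0.5))^0.6 = 1.9396 m


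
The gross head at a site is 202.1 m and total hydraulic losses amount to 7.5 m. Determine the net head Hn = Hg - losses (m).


Hn = 202.1 - 7.5 = 194.6000 m


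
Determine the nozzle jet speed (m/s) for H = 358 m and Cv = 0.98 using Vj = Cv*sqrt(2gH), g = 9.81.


Vj = 0.98 * sqrt(2*9.81*358) = 82.1329 m/s


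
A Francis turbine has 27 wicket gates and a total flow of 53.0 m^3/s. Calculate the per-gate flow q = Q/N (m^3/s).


q = 53.0 / 27 = 1.9630 m^3/s


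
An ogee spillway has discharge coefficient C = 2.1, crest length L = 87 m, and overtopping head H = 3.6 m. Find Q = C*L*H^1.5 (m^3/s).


Q = 2.1 * 87 * 3.6^1.5 = 1247.9360 m^3/s


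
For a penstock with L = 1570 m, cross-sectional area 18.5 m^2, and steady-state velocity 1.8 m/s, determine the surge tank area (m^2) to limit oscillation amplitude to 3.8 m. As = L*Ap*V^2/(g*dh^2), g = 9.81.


As = 1570 * 18.5 * 1.8^2 / (9.81 * 3.8^2) = 664.3244 m^2


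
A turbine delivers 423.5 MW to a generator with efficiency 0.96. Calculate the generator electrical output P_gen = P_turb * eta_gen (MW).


P_gen = 423.5 * 0.96 = 406.5600 MW


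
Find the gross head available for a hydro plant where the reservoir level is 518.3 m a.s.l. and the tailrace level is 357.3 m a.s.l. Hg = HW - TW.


Hg = 518.3 - 357.3 = 161.0000 m


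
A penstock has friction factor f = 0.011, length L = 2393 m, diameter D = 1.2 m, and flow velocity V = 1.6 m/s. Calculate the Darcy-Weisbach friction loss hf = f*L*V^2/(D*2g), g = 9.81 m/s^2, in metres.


hf = 0.011 * 2393 * 1.6^2 / (1.2 * 2 * 9.81) = 2.8622 m


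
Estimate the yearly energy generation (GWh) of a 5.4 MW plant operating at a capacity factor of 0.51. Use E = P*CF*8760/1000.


E = 5.4 * 0.51 * 8760 / 1000 = 24.1250 GWh


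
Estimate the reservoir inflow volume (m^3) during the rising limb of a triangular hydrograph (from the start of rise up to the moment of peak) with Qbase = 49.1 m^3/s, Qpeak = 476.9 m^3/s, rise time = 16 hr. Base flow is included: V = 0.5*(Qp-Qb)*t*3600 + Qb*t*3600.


V = 0.5*(476.9 - 49.1)*16*3600 + 49.1*16*3600 = 1.5149e+07 m^3


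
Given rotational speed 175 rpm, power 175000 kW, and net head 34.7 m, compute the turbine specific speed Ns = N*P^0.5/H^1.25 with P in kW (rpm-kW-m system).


Ns = 175 * 175000^0.5 / 34.7^1.25 = 869.2511


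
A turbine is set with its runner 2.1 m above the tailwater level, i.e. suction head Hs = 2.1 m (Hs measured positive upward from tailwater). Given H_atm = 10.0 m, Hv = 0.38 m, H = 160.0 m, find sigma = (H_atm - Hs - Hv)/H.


sigma = (10.0 - 2.1 - 0.38) / 160.0 = 0.0470


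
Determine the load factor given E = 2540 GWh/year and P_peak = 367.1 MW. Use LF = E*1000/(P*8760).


LF = 2540 * 1000 / (367.1 * 8760) = 0.7899


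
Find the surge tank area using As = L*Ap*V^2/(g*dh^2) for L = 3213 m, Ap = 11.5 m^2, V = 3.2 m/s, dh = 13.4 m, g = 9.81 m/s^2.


As = 3213 * 11.5 * 3.2^2 / (9.81 * 13.4^2) = 214.7978 m^2


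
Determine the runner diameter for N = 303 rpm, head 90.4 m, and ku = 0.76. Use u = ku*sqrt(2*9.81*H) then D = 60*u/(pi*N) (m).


u = 0.76 * sqrt(2*9.81*90.4) = 32.0072 m/s
D = 60 * 32.0072 / (pi * 303) = 2.0175 m


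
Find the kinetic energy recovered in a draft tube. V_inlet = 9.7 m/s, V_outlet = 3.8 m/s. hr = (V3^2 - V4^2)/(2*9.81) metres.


hr = (9.7^2 - 3.8^2) / (2*9.81) = 4.0596 m


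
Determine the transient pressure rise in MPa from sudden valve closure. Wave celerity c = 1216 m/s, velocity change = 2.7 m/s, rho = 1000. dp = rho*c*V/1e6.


dp = 1000 * 1216 * 2.7 / 1e6 = 3.2832 MPa


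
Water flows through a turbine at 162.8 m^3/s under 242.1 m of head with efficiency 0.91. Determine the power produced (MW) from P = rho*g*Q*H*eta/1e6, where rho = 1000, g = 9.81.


P = 1000 * 9.81 * 162.8 * 242.1 * 0.91 / 1e6 = 351.8516 MW


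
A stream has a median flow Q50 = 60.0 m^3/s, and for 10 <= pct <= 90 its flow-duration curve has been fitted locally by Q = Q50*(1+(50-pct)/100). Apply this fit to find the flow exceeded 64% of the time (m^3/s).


Q = 60.0 * (1 + (50 - 64)/100) = 51.6000 m^3/s


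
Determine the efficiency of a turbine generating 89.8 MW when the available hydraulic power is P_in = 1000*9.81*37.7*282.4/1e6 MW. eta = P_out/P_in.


P_in = 1000 * 9.81 * 37.7 * 282.4 / 1e6 = 104.4420 MW
eta = 89.8 / 104.4420 = 0.8598


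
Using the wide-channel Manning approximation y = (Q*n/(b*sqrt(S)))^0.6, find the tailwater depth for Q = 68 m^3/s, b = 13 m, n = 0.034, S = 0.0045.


y = (68 * 0.034 / (13 * 0.0045^0.5))^0.6 = 1.7950 m


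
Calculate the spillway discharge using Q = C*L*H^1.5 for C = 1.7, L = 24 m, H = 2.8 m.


Q = 1.7 * 24 * 2.8^1.5 = 191.1601 m^3/s


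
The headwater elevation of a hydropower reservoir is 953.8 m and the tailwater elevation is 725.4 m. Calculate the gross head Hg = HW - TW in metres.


Hg = 953.8 - 725.4 = 228.4000 m


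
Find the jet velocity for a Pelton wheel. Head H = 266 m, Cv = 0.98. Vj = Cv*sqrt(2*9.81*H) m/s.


Vj = 0.98 * sqrt(2*9.81*266) = 70.7973 m/s


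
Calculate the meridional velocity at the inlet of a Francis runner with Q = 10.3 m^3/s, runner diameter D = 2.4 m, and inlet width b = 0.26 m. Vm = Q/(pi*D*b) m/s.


Vm = 10.3 / (pi * 2.4 * 0.26) = 5.2542 m/s


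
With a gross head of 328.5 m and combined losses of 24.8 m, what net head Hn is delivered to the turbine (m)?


Hn = 328.5 - 24.8 = 303.7000 m


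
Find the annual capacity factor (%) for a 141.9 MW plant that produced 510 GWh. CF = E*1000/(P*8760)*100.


CF = 510 * 1000 / (141.9 * 8760) * 100 = 41.0283 %


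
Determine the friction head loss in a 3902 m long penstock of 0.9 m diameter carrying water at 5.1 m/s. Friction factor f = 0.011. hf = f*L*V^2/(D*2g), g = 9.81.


hf = 0.011 * 3902 * 5.1^2 / (0.9 * 2 * 9.81) = 63.2235 m


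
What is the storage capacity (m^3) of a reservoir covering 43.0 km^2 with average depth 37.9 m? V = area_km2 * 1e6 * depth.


V = 43.0 * 1e6 * 37.9 = 1.6297e+09 m^3


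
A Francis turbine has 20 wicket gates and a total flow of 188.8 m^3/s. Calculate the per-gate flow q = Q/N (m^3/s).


q = 188.8 / 20 = 9.4400 m^3/s


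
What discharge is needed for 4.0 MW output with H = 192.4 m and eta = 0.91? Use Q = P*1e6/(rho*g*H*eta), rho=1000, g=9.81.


Q = 4.0 * 1e6 / (1000 * 9.81 * 192.4 * 0.91) = 2.3289 m^3/s


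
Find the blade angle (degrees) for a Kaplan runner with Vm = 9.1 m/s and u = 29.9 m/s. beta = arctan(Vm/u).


beta = arctan(9.1 / 29.9) = 16.9275 degrees


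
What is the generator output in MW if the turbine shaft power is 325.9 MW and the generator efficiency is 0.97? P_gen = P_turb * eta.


P_gen = 325.9 * 0.97 = 316.1230 MW


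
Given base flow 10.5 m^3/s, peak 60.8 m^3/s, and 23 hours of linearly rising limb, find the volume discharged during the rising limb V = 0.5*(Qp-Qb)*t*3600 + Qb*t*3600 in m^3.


V = 0.5*(60.8 - 10.5)*23*3600 + 10.5*23*3600 = 2.9518e+06 m^3


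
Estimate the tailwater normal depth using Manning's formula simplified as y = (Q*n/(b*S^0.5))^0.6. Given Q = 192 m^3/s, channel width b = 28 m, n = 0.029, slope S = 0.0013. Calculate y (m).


y = (192 * 0.029 / (28 * 0.0013^0.5))^0.6 = 2.7857 m


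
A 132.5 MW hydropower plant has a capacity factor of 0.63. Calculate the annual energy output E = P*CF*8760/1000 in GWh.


E = 132.5 * 0.63 * 8760 / 1000 = 731.2410 GWh


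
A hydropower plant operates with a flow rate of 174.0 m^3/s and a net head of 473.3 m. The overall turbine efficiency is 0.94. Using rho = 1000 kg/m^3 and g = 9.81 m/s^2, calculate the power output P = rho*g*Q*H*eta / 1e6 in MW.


P = 1000 * 9.81 * 174.0 * 473.3 * 0.94 / 1e6 = 759.4210 MW


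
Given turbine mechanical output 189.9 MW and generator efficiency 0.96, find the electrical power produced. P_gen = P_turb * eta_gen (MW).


P_gen = 189.9 * 0.96 = 182.3040 MW


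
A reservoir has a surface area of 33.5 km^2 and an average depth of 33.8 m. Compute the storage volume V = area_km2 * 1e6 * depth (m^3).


V = 33.5 * 1e6 * 33.8 = 1.1323e+09 m^3


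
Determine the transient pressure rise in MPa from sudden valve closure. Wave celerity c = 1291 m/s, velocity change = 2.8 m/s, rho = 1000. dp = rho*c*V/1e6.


dp = 1000 * 1291 * 2.8 / 1e6 = 3.6148 MPa


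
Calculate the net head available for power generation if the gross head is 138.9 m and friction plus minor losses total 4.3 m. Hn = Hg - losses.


Hn = 138.9 - 4.3 = 134.6000 m


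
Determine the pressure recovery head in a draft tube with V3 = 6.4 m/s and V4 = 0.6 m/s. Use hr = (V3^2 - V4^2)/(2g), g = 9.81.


hr = (6.4^2 - 0.6^2) / (2*9.81) = 2.0693 m


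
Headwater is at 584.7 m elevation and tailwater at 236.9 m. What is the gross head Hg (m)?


Hg = 584.7 - 236.9 = 347.8000 m


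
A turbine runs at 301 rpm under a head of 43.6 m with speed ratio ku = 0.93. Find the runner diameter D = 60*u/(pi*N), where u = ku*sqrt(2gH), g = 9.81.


u = 0.93 * sqrt(2*9.81*43.6) = 27.2004 m/s
D = 60 * 27.2004 / (pi * 301) = 1.7259 m


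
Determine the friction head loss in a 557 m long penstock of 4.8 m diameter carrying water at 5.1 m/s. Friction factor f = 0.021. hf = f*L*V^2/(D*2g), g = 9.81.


hf = 0.021 * 557 * 5.1^2 / (4.8 * 2 * 9.81) = 3.2305 m


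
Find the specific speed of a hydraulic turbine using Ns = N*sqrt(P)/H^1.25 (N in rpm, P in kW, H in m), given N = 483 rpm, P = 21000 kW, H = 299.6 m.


Ns = 483 * 21000^0.5 / 299.6^1.25 = 56.1538


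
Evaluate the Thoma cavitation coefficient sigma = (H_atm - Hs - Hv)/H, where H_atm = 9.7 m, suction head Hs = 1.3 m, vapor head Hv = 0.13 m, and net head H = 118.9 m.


sigma = (9.7 - 1.3 - 0.13) / 118.9 = 0.0696


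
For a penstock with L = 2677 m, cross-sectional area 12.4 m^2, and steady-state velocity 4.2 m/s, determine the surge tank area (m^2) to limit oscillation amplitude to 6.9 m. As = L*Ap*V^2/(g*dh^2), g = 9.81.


As = 2677 * 12.4 * 4.2^2 / (9.81 * 6.9^2) = 1253.7226 m^2


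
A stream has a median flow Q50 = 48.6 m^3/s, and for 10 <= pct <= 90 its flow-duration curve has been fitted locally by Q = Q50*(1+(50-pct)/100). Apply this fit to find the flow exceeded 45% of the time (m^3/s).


Q = 48.6 * (1 + (50 - 45)/100) = 51.0300 m^3/s


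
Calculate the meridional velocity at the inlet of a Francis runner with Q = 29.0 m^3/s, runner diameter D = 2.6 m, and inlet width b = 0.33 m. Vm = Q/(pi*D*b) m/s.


Vm = 29.0 / (pi * 2.6 * 0.33) = 10.7587 m/s


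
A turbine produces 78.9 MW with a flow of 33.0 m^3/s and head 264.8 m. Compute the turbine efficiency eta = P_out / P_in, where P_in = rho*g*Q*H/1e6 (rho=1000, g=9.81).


P_in = 1000 * 9.81 * 33.0 * 264.8 / 1e6 = 85.7237 MW
eta = 78.9 / 85.7237 = 0.9204


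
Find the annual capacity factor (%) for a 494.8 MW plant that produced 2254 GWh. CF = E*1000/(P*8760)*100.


CF = 2254 * 1000 / (494.8 * 8760) * 100 = 52.0020 %


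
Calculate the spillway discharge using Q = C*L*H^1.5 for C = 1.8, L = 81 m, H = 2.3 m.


Q = 1.8 * 81 * 2.3^1.5 = 508.5683 m^3/s


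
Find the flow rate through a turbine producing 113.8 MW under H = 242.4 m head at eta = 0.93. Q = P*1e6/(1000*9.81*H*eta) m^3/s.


Q = 113.8 * 1e6 / (1000 * 9.81 * 242.4 * 0.93) = 51.4586 m^3/s


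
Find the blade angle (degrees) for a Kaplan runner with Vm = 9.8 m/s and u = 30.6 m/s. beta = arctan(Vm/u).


beta = arctan(9.8 / 30.6) = 17.7583 degrees


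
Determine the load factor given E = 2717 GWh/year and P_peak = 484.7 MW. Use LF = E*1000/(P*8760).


LF = 2717 * 1000 / (484.7 * 8760) = 0.6399


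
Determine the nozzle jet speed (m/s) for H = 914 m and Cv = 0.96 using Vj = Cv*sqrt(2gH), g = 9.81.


Vj = 0.96 * sqrt(2*9.81*914) = 128.5564 m/s


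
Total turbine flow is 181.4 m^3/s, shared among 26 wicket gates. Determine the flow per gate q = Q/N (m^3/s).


q = 181.4 / 26 = 6.9769 m^3/s


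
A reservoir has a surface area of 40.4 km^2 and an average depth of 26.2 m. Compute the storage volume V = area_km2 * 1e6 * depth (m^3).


V = 40.4 * 1e6 * 26.2 = 1.0585e+09 m^3


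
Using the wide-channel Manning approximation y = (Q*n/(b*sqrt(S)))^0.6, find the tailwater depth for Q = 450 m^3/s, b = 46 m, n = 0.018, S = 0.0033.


y = (450 * 0.018 / (46 * 0.0033^0.5))^0.6 = 1.9583 m


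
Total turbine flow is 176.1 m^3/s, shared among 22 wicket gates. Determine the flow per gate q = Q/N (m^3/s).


q = 176.1 / 22 = 8.0045 m^3/s


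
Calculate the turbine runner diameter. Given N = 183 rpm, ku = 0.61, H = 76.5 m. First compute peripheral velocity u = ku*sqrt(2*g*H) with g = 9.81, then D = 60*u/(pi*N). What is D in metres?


u = 0.61 * sqrt(2*9.81*76.5) = 23.6325 m/s
D = 60 * 23.6325 / (pi * 183) = 2.4664 m


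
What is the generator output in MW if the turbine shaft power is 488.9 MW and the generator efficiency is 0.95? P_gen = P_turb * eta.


P_gen = 488.9 * 0.95 = 464.4550 MW


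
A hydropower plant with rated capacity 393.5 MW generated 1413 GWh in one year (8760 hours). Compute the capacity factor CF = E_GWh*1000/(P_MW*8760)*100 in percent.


CF = 1413 * 1000 / (393.5 * 8760) * 100 = 40.9915 %


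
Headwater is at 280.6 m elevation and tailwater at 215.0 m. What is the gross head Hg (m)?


Hg = 280.6 - 215.0 = 65.6000 m


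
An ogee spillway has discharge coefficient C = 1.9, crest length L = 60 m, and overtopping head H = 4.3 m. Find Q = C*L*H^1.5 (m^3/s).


Q = 1.9 * 60 * 4.3^1.5 = 1016.5004 m^3/s


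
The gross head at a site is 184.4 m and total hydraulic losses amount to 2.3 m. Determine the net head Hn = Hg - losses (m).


Hn = 184.4 - 2.3 = 182.1000 m


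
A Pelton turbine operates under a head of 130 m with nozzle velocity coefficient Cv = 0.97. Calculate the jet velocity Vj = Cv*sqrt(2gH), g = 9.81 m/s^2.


Vj = 0.97 * sqrt(2*9.81*130) = 48.9884 m/s


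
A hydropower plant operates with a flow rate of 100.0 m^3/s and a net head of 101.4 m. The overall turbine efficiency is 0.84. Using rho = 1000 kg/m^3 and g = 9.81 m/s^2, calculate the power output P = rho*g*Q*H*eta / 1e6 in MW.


P = 1000 * 9.81 * 100.0 * 101.4 * 0.84 / 1e6 = 83.5577 MW


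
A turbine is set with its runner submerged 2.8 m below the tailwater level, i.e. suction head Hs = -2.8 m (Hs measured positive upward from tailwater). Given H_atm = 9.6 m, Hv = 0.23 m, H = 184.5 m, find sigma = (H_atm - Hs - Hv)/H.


sigma = (9.6 - (-2.8) - 0.23) / 184.5 = 0.0660


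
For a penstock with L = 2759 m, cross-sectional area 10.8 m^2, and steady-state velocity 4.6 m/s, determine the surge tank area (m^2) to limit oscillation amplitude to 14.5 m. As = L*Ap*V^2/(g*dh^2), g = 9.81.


As = 2759 * 10.8 * 4.6^2 / (9.81 * 14.5^2) = 305.6934 m^2


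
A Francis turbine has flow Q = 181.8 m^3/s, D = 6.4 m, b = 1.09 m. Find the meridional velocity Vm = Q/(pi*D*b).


Vm = 181.8 / (pi * 6.4 * 1.09) = 8.2954 m/s


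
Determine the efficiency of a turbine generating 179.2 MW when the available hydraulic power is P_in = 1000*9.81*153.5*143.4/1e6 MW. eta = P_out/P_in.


P_in = 1000 * 9.81 * 153.5 * 143.4 / 1e6 = 215.9367 MW
eta = 179.2 / 215.9367 = 0.8299


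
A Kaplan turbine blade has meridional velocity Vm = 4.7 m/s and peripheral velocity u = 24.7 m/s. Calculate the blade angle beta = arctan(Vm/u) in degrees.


beta = arctan(4.7 / 24.7) = 10.7736 degrees


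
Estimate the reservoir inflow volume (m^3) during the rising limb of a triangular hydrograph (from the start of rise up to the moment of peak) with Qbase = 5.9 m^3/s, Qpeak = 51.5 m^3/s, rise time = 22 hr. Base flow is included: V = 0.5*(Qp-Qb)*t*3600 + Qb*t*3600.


V = 0.5*(51.5 - 5.9)*22*3600 + 5.9*22*3600 = 2.2730e+06 m^3


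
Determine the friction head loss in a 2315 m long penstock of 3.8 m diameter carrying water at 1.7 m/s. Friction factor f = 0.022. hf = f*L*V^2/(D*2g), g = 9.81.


hf = 0.022 * 2315 * 1.7^2 / (3.8 * 2 * 9.81) = 1.9742 m


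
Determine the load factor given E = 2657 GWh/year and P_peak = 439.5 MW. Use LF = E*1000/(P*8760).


LF = 2657 * 1000 / (439.5 * 8760) = 0.6901


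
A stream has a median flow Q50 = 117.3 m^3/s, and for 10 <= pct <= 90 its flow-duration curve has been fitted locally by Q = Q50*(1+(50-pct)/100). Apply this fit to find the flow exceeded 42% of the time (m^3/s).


Q = 117.3 * (1 + (50 - 42)/100) = 126.6840 m^3/s


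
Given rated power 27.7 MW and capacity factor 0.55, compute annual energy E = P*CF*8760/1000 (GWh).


E = 27.7 * 0.55 * 8760 / 1000 = 133.4586 GWh


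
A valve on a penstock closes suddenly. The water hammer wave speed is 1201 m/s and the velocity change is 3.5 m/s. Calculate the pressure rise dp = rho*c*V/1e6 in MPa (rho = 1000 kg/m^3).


dp = 1000 * 1201 * 3.5 / 1e6 = 4.2035 MPa


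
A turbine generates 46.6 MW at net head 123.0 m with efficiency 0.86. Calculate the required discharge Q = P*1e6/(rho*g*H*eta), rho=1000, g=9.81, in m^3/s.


Q = 46.6 * 1e6 / (1000 * 9.81 * 123.0 * 0.86) = 44.9069 m^3/s


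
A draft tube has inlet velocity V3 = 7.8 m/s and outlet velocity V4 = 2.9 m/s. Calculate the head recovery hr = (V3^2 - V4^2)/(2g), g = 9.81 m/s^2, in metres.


hr = (7.8^2 - 2.9^2) / (2*9.81) = 2.6723 m


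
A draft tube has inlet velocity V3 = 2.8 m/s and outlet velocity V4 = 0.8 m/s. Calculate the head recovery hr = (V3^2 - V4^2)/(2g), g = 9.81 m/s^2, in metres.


hr = (2.8^2 - 0.8^2) / (2*9.81) = 0.3670 m


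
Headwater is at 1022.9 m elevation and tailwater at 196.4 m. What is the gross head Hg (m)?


Hg = 1022.9 - 196.4 = 826.5000 m


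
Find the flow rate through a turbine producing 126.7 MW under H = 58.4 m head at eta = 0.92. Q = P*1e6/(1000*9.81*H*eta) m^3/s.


Q = 126.7 * 1e6 / (1000 * 9.81 * 58.4 * 0.92) = 240.3848 m^3/s


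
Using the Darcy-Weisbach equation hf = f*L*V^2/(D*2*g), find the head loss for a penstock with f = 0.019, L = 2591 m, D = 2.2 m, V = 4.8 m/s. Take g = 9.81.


hf = 0.019 * 2591 * 4.8^2 / (2.2 * 2 * 9.81) = 26.2774 m


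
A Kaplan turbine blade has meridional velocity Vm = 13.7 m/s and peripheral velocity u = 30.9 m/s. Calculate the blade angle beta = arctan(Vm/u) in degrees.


beta = arctan(13.7 / 30.9) = 23.9109 degrees


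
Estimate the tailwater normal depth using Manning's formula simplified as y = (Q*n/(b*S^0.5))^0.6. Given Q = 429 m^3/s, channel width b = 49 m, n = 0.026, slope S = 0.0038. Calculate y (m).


y = (429 * 0.026 / (49 * 0.0038^0.5))^0.6 = 2.1898 m


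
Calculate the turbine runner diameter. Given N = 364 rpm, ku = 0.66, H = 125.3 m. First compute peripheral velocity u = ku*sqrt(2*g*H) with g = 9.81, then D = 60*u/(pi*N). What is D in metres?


u = 0.66 * sqrt(2*9.81*125.3) = 32.7242 m/s
D = 60 * 32.7242 / (pi * 364) = 1.7170 m


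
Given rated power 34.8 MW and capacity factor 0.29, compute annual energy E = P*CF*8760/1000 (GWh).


E = 34.8 * 0.29 * 8760 / 1000 = 88.4059 GWh


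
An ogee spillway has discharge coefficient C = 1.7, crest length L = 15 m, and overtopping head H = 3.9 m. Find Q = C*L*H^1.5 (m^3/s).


Q = 1.7 * 15 * 3.9^1.5 = 196.3980 m^3/s


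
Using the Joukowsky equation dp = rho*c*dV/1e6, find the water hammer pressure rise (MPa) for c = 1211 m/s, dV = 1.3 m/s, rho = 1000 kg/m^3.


dp = 1000 * 1211 * 1.3 / 1e6 = 1.5743 MPa


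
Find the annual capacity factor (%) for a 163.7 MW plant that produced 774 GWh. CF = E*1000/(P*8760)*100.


CF = 774 * 1000 / (163.7 * 8760) * 100 = 53.9744 %


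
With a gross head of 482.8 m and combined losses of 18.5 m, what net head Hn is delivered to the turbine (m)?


Hn = 482.8 - 18.5 = 464.3000 m


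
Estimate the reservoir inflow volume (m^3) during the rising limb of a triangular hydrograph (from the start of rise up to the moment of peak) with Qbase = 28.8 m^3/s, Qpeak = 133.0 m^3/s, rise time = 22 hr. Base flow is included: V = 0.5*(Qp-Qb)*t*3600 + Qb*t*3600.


V = 0.5*(133.0 - 28.8)*22*3600 + 28.8*22*3600 = 6.4073e+06 m^3


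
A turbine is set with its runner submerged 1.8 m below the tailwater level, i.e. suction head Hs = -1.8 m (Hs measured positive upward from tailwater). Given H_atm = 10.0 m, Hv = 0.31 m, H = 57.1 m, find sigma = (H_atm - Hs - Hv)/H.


sigma = (10.0 - (-1.8) - 0.31) / 57.1 = 0.2012


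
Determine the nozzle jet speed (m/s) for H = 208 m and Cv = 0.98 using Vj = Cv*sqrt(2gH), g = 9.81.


Vj = 0.98 * sqrt(2*9.81*208) = 62.6047 m/s


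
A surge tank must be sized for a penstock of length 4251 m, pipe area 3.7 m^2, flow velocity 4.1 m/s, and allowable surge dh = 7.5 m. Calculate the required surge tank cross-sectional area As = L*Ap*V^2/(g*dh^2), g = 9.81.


As = 4251 * 3.7 * 4.1^2 / (9.81 * 7.5^2) = 479.1473 m^2


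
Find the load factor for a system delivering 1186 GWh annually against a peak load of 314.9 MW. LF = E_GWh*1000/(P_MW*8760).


LF = 1186 * 1000 / (314.9 * 8760) = 0.4299


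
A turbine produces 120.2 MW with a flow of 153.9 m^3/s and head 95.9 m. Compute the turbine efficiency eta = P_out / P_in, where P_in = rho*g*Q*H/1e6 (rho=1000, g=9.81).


P_in = 1000 * 9.81 * 153.9 * 95.9 / 1e6 = 144.7859 MW
eta = 120.2 / 144.7859 = 0.8302


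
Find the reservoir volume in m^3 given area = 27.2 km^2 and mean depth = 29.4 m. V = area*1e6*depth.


V = 27.2 * 1e6 * 29.4 = 7.9968e+08 m^3


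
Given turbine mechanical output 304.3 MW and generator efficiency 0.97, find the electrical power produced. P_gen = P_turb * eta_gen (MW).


P_gen = 304.3 * 0.97 = 295.1710 MW


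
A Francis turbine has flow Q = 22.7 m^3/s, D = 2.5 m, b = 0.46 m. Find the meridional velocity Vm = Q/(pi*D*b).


Vm = 22.7 / (pi * 2.5 * 0.46) = 6.2832 m/s


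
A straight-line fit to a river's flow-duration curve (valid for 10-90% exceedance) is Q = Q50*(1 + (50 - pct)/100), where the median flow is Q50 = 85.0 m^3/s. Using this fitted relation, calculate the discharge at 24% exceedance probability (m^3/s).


Q = 85.0 * (1 + (50 - 24)/100) = 107.1000 m^3/s


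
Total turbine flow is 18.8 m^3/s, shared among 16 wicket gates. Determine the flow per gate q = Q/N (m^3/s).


q = 18.8 / 16 = 1.1750 m^3/s


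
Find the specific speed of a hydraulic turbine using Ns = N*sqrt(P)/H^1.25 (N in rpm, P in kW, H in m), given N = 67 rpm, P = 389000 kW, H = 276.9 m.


Ns = 67 * 389000^0.5 / 276.9^1.25 = 36.9952


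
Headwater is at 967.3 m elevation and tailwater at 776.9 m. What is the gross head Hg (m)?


Hg = 967.3 - 776.9 = 190.4000 m


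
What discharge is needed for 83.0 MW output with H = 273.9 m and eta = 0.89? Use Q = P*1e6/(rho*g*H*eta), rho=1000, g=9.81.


Q = 83.0 * 1e6 / (1000 * 9.81 * 273.9 * 0.89) = 34.7078 m^3/s


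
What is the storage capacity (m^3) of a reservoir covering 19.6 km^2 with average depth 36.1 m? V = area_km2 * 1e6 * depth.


V = 19.6 * 1e6 * 36.1 = 7.0756e+08 m^3


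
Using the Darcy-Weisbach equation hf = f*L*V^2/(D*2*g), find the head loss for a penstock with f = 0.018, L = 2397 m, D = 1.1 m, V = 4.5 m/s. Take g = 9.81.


hf = 0.018 * 2397 * 4.5^2 / (1.1 * 2 * 9.81) = 40.4831 m


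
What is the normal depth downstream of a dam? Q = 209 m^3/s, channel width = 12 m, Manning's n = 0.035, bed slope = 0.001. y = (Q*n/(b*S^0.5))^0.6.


y = (209 * 0.035 / (12 * 0.001^0.5))^0.6 = 5.9023 m


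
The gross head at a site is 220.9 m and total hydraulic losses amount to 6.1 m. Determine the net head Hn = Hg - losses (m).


Hn = 220.9 - 6.1 = 214.8000 m


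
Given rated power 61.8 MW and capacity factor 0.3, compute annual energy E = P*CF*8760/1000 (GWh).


E = 61.8 * 0.3 * 8760 / 1000 = 162.4104 GWh


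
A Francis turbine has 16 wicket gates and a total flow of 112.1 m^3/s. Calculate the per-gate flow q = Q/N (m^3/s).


q = 112.1 / 16 = 7.0062 m^3/s


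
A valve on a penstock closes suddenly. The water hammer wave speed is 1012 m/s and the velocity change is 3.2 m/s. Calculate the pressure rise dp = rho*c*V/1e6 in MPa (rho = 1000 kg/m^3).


dp = 1000 * 1012 * 3.2 / 1e6 = 3.2384 MPa


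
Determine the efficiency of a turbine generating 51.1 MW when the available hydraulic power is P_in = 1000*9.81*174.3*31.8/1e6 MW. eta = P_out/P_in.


P_in = 1000 * 9.81 * 174.3 * 31.8 / 1e6 = 54.3743 MW
eta = 51.1 / 54.3743 = 0.9398


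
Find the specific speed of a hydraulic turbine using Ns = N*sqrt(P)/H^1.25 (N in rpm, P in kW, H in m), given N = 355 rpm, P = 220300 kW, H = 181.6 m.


Ns = 355 * 220300^0.5 / 181.6^1.25 = 249.9429


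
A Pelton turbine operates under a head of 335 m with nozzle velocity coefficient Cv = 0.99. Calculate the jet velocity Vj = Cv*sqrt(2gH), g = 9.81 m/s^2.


Vj = 0.99 * sqrt(2*9.81*335) = 80.2615 m/s


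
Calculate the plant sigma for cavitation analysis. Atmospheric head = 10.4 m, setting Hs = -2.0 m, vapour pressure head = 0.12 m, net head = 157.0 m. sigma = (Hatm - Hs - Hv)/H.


sigma = (10.4 - (-2.0) - 0.12) / 157.0 = 0.0782


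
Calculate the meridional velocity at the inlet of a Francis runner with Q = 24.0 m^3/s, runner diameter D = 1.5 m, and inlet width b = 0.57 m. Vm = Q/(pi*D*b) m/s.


Vm = 24.0 / (pi * 1.5 * 0.57) = 8.9350 m/s


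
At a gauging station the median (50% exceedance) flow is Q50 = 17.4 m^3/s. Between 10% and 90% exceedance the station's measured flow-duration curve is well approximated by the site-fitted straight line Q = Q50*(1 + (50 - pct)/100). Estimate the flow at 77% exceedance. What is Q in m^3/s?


Q = 17.4 * (1 + (50 - 77)/100) = 12.7020 m^3/s


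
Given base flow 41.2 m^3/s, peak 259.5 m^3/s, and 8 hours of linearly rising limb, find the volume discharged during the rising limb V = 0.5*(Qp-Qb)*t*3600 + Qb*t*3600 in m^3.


V = 0.5*(259.5 - 41.2)*8*3600 + 41.2*8*3600 = 4.3301e+06 m^3


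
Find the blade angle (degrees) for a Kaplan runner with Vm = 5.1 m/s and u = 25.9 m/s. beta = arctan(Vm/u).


beta = arctan(5.1 / 25.9) = 11.1397 degrees


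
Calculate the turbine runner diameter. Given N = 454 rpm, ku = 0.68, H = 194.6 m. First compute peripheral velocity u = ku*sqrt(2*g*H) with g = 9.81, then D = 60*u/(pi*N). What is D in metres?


u = 0.68 * sqrt(2*9.81*194.6) = 42.0175 m/s
D = 60 * 42.0175 / (pi * 454) = 1.7676 m


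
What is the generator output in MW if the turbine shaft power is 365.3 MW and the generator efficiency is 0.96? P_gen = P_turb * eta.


P_gen = 365.3 * 0.96 = 350.6880 MW


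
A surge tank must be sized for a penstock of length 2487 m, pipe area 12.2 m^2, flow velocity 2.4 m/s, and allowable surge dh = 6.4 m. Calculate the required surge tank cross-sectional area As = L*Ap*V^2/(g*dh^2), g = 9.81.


As = 2487 * 12.2 * 2.4^2 / (9.81 * 6.4^2) = 434.9398 m^2
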